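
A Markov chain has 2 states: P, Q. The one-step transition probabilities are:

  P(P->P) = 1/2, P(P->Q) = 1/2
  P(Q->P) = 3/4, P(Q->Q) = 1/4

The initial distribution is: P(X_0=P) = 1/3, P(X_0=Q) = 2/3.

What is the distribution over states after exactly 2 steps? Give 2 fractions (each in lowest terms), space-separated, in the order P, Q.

Answer: 7/12 5/12

Derivation:
Propagating the distribution step by step (d_{t+1} = d_t * P):
d_0 = (P=1/3, Q=2/3)
  d_1[P] = 1/3*1/2 + 2/3*3/4 = 2/3
  d_1[Q] = 1/3*1/2 + 2/3*1/4 = 1/3
d_1 = (P=2/3, Q=1/3)
  d_2[P] = 2/3*1/2 + 1/3*3/4 = 7/12
  d_2[Q] = 2/3*1/2 + 1/3*1/4 = 5/12
d_2 = (P=7/12, Q=5/12)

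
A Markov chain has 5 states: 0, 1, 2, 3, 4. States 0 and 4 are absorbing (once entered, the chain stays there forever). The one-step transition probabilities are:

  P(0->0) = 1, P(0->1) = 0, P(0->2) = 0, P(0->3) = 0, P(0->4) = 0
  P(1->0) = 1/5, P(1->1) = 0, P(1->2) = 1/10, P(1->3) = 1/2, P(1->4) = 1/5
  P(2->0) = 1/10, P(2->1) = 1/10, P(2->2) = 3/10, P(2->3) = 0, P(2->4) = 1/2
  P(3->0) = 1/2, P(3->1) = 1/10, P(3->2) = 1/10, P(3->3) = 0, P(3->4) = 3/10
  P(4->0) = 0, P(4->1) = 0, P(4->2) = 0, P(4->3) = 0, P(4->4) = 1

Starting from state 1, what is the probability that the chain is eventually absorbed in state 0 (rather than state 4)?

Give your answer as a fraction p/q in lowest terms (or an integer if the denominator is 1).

Answer: 33/65

Derivation:
Let a_i = P(absorbed in 0 | start in state i).
Boundary conditions: a_0 = 1, a_4 = 0.
For each transient state i, a_i = sum_j P(i->j) * a_j:
  a_1 = 1/5*a_0 + 0*a_1 + 1/10*a_2 + 1/2*a_3 + 1/5*a_4
  a_2 = 1/10*a_0 + 1/10*a_1 + 3/10*a_2 + 0*a_3 + 1/2*a_4
  a_3 = 1/2*a_0 + 1/10*a_1 + 1/10*a_2 + 0*a_3 + 3/10*a_4

Substituting a_0 = 1 and a_4 = 0, rearrange to (I - Q) a = r where r[i] = P(i -> 0):
  [1, -1/10, -1/2] . (a_1, a_2, a_3) = 1/5
  [-1/10, 7/10, 0] . (a_1, a_2, a_3) = 1/10
  [-1/10, -1/10, 1] . (a_1, a_2, a_3) = 1/2

Solving yields:
  a_1 = 33/65
  a_2 = 14/65
  a_3 = 186/325

Starting state is 1, so the absorption probability is a_1 = 33/65.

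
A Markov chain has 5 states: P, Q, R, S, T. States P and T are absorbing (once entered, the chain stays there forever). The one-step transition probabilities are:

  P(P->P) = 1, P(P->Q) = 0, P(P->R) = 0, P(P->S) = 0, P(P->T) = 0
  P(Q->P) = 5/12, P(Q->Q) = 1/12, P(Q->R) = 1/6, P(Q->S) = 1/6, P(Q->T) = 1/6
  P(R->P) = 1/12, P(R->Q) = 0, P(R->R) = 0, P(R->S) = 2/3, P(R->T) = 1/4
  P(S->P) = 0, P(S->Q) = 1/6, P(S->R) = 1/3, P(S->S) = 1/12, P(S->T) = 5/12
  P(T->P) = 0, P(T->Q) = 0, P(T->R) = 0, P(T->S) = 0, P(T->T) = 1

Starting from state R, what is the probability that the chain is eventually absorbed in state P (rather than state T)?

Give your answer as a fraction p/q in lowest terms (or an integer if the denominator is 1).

Answer: 197/1020

Derivation:
Let a_i = P(absorbed in P | start in state i).
Boundary conditions: a_P = 1, a_T = 0.
For each transient state i, a_i = sum_j P(i->j) * a_j:
  a_Q = 5/12*a_P + 1/12*a_Q + 1/6*a_R + 1/6*a_S + 1/6*a_T
  a_R = 1/12*a_P + 0*a_Q + 0*a_R + 2/3*a_S + 1/4*a_T
  a_S = 0*a_P + 1/6*a_Q + 1/3*a_R + 1/12*a_S + 5/12*a_T

Substituting a_P = 1 and a_T = 0, rearrange to (I - Q) a = r where r[i] = P(i -> P):
  [11/12, -1/6, -1/6] . (a_Q, a_R, a_S) = 5/12
  [0, 1, -2/3] . (a_Q, a_R, a_S) = 1/12
  [-1/6, -1/3, 11/12] . (a_Q, a_R, a_S) = 0

Solving yields:
  a_Q = 53/102
  a_R = 197/1020
  a_S = 14/85

Starting state is R, so the absorption probability is a_R = 197/1020.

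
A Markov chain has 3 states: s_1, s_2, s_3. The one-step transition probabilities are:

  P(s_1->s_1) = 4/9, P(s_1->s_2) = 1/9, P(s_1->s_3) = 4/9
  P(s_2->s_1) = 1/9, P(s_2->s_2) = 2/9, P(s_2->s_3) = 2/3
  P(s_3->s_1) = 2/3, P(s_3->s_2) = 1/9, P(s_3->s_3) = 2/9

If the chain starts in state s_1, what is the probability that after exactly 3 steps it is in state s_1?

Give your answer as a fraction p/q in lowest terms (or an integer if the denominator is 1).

Answer: 118/243

Derivation:
Computing P^3 by repeated multiplication:
P^1 =
  s_1: [4/9, 1/9, 4/9]
  s_2: [1/9, 2/9, 2/3]
  s_3: [2/3, 1/9, 2/9]
P^2 =
  s_1: [41/81, 10/81, 10/27]
  s_2: [14/27, 11/81, 28/81]
  s_3: [37/81, 10/81, 34/81]
P^3 =
  s_1: [118/243, 91/729, 284/729]
  s_2: [347/729, 92/729, 290/729]
  s_3: [362/729, 91/729, 92/243]

(P^3)[s_1 -> s_1] = 118/243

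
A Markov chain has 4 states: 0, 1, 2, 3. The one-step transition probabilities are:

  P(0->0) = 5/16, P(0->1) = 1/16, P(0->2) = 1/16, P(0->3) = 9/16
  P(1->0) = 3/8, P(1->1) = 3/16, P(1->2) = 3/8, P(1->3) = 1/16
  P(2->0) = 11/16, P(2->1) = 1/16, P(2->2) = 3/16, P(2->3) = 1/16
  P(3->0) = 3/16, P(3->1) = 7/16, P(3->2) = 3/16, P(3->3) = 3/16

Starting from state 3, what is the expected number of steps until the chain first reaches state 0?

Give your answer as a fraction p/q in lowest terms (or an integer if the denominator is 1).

Let h_i = expected steps to first reach 0 from state i.
Boundary: h_0 = 0.
First-step equations for the other states:
  h_1 = 1 + 3/8*h_0 + 3/16*h_1 + 3/8*h_2 + 1/16*h_3
  h_2 = 1 + 11/16*h_0 + 1/16*h_1 + 3/16*h_2 + 1/16*h_3
  h_3 = 1 + 3/16*h_0 + 7/16*h_1 + 3/16*h_2 + 3/16*h_3

Substituting h_0 = 0 and rearranging gives the linear system (I - Q) h = 1:
  [13/16, -3/8, -1/16] . (h_1, h_2, h_3) = 1
  [-1/16, 13/16, -1/16] . (h_1, h_2, h_3) = 1
  [-7/16, -3/16, 13/16] . (h_1, h_2, h_3) = 1

Solving yields:
  h_1 = 532/243
  h_2 = 392/243
  h_3 = 676/243

Starting state is 3, so the expected hitting time is h_3 = 676/243.

Answer: 676/243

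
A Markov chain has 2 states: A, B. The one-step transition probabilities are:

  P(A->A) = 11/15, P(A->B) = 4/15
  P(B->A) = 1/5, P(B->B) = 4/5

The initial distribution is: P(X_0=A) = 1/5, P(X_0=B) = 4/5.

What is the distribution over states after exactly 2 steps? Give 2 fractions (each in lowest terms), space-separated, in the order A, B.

Answer: 409/1125 716/1125

Derivation:
Propagating the distribution step by step (d_{t+1} = d_t * P):
d_0 = (A=1/5, B=4/5)
  d_1[A] = 1/5*11/15 + 4/5*1/5 = 23/75
  d_1[B] = 1/5*4/15 + 4/5*4/5 = 52/75
d_1 = (A=23/75, B=52/75)
  d_2[A] = 23/75*11/15 + 52/75*1/5 = 409/1125
  d_2[B] = 23/75*4/15 + 52/75*4/5 = 716/1125
d_2 = (A=409/1125, B=716/1125)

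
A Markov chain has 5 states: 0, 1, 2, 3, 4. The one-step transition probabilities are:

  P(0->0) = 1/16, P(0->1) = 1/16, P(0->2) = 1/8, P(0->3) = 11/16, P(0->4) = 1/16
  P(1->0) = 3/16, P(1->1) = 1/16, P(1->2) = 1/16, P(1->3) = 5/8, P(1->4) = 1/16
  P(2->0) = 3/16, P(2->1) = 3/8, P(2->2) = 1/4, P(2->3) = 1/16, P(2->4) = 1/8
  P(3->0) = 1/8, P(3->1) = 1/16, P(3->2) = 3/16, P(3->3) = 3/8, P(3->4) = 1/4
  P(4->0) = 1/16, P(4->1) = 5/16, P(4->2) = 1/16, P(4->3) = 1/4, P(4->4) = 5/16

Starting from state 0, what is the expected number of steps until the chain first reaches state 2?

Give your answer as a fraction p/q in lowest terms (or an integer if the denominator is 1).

Answer: 35040/4697

Derivation:
Let h_i = expected steps to first reach 2 from state i.
Boundary: h_2 = 0.
First-step equations for the other states:
  h_0 = 1 + 1/16*h_0 + 1/16*h_1 + 1/8*h_2 + 11/16*h_3 + 1/16*h_4
  h_1 = 1 + 3/16*h_0 + 1/16*h_1 + 1/16*h_2 + 5/8*h_3 + 1/16*h_4
  h_3 = 1 + 1/8*h_0 + 1/16*h_1 + 3/16*h_2 + 3/8*h_3 + 1/4*h_4
  h_4 = 1 + 1/16*h_0 + 5/16*h_1 + 1/16*h_2 + 1/4*h_3 + 5/16*h_4

Substituting h_2 = 0 and rearranging gives the linear system (I - Q) h = 1:
  [15/16, -1/16, -11/16, -1/16] . (h_0, h_1, h_3, h_4) = 1
  [-3/16, 15/16, -5/8, -1/16] . (h_0, h_1, h_3, h_4) = 1
  [-1/8, -1/16, 5/8, -1/4] . (h_0, h_1, h_3, h_4) = 1
  [-1/16, -5/16, -1/4, 11/16] . (h_0, h_1, h_3, h_4) = 1

Solving yields:
  h_0 = 35040/4697
  h_1 = 5328/671
  h_3 = 33984/4697
  h_4 = 39328/4697

Starting state is 0, so the expected hitting time is h_0 = 35040/4697.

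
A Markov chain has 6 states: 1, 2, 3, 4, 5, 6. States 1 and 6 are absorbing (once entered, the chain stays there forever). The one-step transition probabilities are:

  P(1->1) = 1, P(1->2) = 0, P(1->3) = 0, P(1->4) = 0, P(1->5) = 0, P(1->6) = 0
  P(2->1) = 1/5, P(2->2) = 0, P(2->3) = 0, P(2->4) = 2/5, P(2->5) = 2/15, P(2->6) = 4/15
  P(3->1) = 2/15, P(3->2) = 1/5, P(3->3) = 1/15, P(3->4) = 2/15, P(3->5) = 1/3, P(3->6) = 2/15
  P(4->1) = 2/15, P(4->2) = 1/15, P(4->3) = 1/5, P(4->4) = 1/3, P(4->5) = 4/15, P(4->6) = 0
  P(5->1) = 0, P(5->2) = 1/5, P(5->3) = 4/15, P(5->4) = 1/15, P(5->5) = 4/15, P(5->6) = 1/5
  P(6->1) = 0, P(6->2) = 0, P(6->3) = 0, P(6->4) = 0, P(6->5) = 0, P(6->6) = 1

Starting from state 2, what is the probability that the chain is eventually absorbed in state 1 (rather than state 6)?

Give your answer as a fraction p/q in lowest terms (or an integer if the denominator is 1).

Let a_i = P(absorbed in 1 | start in state i).
Boundary conditions: a_1 = 1, a_6 = 0.
For each transient state i, a_i = sum_j P(i->j) * a_j:
  a_2 = 1/5*a_1 + 0*a_2 + 0*a_3 + 2/5*a_4 + 2/15*a_5 + 4/15*a_6
  a_3 = 2/15*a_1 + 1/5*a_2 + 1/15*a_3 + 2/15*a_4 + 1/3*a_5 + 2/15*a_6
  a_4 = 2/15*a_1 + 1/15*a_2 + 1/5*a_3 + 1/3*a_4 + 4/15*a_5 + 0*a_6
  a_5 = 0*a_1 + 1/5*a_2 + 4/15*a_3 + 1/15*a_4 + 4/15*a_5 + 1/5*a_6

Substituting a_1 = 1 and a_6 = 0, rearrange to (I - Q) a = r where r[i] = P(i -> 1):
  [1, 0, -2/5, -2/15] . (a_2, a_3, a_4, a_5) = 1/5
  [-1/5, 14/15, -2/15, -1/3] . (a_2, a_3, a_4, a_5) = 2/15
  [-1/15, -1/5, 2/3, -4/15] . (a_2, a_3, a_4, a_5) = 2/15
  [-1/5, -4/15, -1/15, 11/15] . (a_2, a_3, a_4, a_5) = 0

Solving yields:
  a_2 = 5969/13495
  a_3 = 5711/13495
  a_4 = 6736/13495
  a_5 = 4317/13495

Starting state is 2, so the absorption probability is a_2 = 5969/13495.

Answer: 5969/13495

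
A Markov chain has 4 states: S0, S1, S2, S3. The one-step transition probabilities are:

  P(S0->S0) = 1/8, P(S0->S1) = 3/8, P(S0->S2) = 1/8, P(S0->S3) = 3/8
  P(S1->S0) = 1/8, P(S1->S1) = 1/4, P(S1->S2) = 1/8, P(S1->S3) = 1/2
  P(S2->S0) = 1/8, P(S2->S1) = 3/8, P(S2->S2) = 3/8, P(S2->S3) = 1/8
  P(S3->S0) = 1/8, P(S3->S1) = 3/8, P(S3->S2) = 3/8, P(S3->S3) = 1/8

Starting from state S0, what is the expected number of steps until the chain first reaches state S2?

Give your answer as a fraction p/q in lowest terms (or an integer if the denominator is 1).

Let h_i = expected steps to first reach S2 from state i.
Boundary: h_S2 = 0.
First-step equations for the other states:
  h_S0 = 1 + 1/8*h_S0 + 3/8*h_S1 + 1/8*h_S2 + 3/8*h_S3
  h_S1 = 1 + 1/8*h_S0 + 1/4*h_S1 + 1/8*h_S2 + 1/2*h_S3
  h_S3 = 1 + 1/8*h_S0 + 3/8*h_S1 + 3/8*h_S2 + 1/8*h_S3

Substituting h_S2 = 0 and rearranging gives the linear system (I - Q) h = 1:
  [7/8, -3/8, -3/8] . (h_S0, h_S1, h_S3) = 1
  [-1/8, 3/4, -1/2] . (h_S0, h_S1, h_S3) = 1
  [-1/8, -3/8, 7/8] . (h_S0, h_S1, h_S3) = 1

Solving yields:
  h_S0 = 24/5
  h_S1 = 352/75
  h_S3 = 96/25

Starting state is S0, so the expected hitting time is h_S0 = 24/5.

Answer: 24/5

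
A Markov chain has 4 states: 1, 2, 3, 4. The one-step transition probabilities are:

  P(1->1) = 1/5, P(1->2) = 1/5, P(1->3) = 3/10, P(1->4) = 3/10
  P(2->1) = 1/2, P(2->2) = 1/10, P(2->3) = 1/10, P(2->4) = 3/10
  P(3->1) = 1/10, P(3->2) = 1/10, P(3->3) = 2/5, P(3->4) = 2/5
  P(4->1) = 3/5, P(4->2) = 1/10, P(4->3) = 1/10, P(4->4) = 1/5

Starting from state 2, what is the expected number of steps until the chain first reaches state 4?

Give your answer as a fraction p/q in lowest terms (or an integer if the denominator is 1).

Let h_i = expected steps to first reach 4 from state i.
Boundary: h_4 = 0.
First-step equations for the other states:
  h_1 = 1 + 1/5*h_1 + 1/5*h_2 + 3/10*h_3 + 3/10*h_4
  h_2 = 1 + 1/2*h_1 + 1/10*h_2 + 1/10*h_3 + 3/10*h_4
  h_3 = 1 + 1/10*h_1 + 1/10*h_2 + 2/5*h_3 + 2/5*h_4

Substituting h_4 = 0 and rearranging gives the linear system (I - Q) h = 1:
  [4/5, -1/5, -3/10] . (h_1, h_2, h_3) = 1
  [-1/2, 9/10, -1/10] . (h_1, h_2, h_3) = 1
  [-1/10, -1/10, 3/5] . (h_1, h_2, h_3) = 1

Solving yields:
  h_1 = 97/32
  h_2 = 99/32
  h_3 = 43/16

Starting state is 2, so the expected hitting time is h_2 = 99/32.

Answer: 99/32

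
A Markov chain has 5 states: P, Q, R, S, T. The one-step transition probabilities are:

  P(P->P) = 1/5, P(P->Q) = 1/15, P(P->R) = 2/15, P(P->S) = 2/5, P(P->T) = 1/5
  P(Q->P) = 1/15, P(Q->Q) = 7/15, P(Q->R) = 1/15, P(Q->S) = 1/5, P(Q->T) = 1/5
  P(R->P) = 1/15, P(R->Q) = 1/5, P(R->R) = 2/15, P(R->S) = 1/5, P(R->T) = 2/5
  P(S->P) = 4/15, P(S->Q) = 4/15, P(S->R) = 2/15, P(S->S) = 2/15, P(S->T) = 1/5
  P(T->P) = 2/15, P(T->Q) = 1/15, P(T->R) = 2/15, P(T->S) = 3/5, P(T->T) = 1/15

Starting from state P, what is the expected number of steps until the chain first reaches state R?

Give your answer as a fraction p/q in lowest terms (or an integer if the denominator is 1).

Answer: 11475/1366

Derivation:
Let h_i = expected steps to first reach R from state i.
Boundary: h_R = 0.
First-step equations for the other states:
  h_P = 1 + 1/5*h_P + 1/15*h_Q + 2/15*h_R + 2/5*h_S + 1/5*h_T
  h_Q = 1 + 1/15*h_P + 7/15*h_Q + 1/15*h_R + 1/5*h_S + 1/5*h_T
  h_S = 1 + 4/15*h_P + 4/15*h_Q + 2/15*h_R + 2/15*h_S + 1/5*h_T
  h_T = 1 + 2/15*h_P + 1/15*h_Q + 2/15*h_R + 3/5*h_S + 1/15*h_T

Substituting h_R = 0 and rearranging gives the linear system (I - Q) h = 1:
  [4/5, -1/15, -2/5, -1/5] . (h_P, h_Q, h_S, h_T) = 1
  [-1/15, 8/15, -1/5, -1/5] . (h_P, h_Q, h_S, h_T) = 1
  [-4/15, -4/15, 13/15, -1/5] . (h_P, h_Q, h_S, h_T) = 1
  [-2/15, -1/15, -3/5, 14/15] . (h_P, h_Q, h_S, h_T) = 1

Solving yields:
  h_P = 11475/1366
  h_Q = 50745/5464
  h_S = 46665/5464
  h_T = 46035/5464

Starting state is P, so the expected hitting time is h_P = 11475/1366.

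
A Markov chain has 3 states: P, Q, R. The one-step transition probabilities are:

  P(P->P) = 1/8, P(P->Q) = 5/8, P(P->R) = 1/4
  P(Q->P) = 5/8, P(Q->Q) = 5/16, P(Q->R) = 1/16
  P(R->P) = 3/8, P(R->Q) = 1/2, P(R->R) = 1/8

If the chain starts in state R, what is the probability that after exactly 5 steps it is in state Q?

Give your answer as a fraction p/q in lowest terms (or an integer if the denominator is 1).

Computing P^5 by repeated multiplication:
P^1 =
  P: [1/8, 5/8, 1/4]
  Q: [5/8, 5/16, 1/16]
  R: [3/8, 1/2, 1/8]
P^2 =
  P: [1/2, 51/128, 13/128]
  Q: [19/64, 133/256, 47/256]
  R: [13/32, 29/64, 9/64]
P^3 =
  P: [179/512, 999/2048, 333/2048]
  Q: [441/1024, 1801/4096, 531/4096]
  R: [99/256, 477/1024, 151/1024]
P^4 =
  P: [3355/8192, 14819/32768, 4529/32768]
  Q: [6181/16384, 30893/65536, 9919/65536]
  R: [1617/4096, 7553/16384, 2363/16384]
P^5 =
  P: [50551/131072, 244527/524288, 77557/524288]
  Q: [104473/262144, 481057/1048576, 149627/1048576]
  R: [25661/65536, 121349/262144, 38151/262144]

(P^5)[R -> Q] = 121349/262144

Answer: 121349/262144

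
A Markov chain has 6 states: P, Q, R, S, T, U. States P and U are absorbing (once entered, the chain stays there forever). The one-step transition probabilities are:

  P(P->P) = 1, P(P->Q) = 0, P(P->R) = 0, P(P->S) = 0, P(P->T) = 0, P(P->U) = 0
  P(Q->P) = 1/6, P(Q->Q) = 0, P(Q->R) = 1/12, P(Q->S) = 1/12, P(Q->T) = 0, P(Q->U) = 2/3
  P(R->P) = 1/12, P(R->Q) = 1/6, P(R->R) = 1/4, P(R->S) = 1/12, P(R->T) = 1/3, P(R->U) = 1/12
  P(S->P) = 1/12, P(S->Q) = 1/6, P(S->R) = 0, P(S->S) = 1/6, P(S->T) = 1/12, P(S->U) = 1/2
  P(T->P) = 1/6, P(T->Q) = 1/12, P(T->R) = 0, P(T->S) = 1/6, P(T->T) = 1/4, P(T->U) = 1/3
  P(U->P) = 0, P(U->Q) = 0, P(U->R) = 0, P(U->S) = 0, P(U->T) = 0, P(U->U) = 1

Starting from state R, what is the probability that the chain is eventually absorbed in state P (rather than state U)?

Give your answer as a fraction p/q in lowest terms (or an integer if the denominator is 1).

Answer: 2737/9082

Derivation:
Let a_i = P(absorbed in P | start in state i).
Boundary conditions: a_P = 1, a_U = 0.
For each transient state i, a_i = sum_j P(i->j) * a_j:
  a_Q = 1/6*a_P + 0*a_Q + 1/12*a_R + 1/12*a_S + 0*a_T + 2/3*a_U
  a_R = 1/12*a_P + 1/6*a_Q + 1/4*a_R + 1/12*a_S + 1/3*a_T + 1/12*a_U
  a_S = 1/12*a_P + 1/6*a_Q + 0*a_R + 1/6*a_S + 1/12*a_T + 1/2*a_U
  a_T = 1/6*a_P + 1/12*a_Q + 0*a_R + 1/6*a_S + 1/4*a_T + 1/3*a_U

Substituting a_P = 1 and a_U = 0, rearrange to (I - Q) a = r where r[i] = P(i -> P):
  [1, -1/12, -1/12, 0] . (a_Q, a_R, a_S, a_T) = 1/6
  [-1/6, 3/4, -1/12, -1/3] . (a_Q, a_R, a_S, a_T) = 1/12
  [-1/6, 0, 5/6, -1/12] . (a_Q, a_R, a_S, a_T) = 1/12
  [-1/12, 0, -1/6, 3/4] . (a_Q, a_R, a_S, a_T) = 1/6

Solving yields:
  a_Q = 935/4541
  a_R = 2737/9082
  a_S = 81/478
  a_T = 1284/4541

Starting state is R, so the absorption probability is a_R = 2737/9082.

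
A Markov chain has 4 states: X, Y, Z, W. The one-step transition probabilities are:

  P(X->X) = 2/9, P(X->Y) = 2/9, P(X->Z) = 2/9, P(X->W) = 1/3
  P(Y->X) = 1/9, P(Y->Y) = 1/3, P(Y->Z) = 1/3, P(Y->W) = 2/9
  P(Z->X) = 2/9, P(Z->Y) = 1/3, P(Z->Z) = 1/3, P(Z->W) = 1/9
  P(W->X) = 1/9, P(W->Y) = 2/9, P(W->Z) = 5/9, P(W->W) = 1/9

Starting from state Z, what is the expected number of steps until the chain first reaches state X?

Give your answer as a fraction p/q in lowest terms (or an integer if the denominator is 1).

Let h_i = expected steps to first reach X from state i.
Boundary: h_X = 0.
First-step equations for the other states:
  h_Y = 1 + 1/9*h_X + 1/3*h_Y + 1/3*h_Z + 2/9*h_W
  h_Z = 1 + 2/9*h_X + 1/3*h_Y + 1/3*h_Z + 1/9*h_W
  h_W = 1 + 1/9*h_X + 2/9*h_Y + 5/9*h_Z + 1/9*h_W

Substituting h_X = 0 and rearranging gives the linear system (I - Q) h = 1:
  [2/3, -1/3, -2/9] . (h_Y, h_Z, h_W) = 1
  [-1/3, 2/3, -1/9] . (h_Y, h_Z, h_W) = 1
  [-2/9, -5/9, 8/9] . (h_Y, h_Z, h_W) = 1

Solving yields:
  h_Y = 46/7
  h_Z = 41/7
  h_W = 45/7

Starting state is Z, so the expected hitting time is h_Z = 41/7.

Answer: 41/7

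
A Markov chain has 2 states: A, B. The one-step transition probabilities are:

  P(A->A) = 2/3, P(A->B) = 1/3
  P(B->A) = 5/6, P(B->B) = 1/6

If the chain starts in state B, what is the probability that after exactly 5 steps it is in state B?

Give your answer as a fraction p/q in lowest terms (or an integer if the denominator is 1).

Computing P^5 by repeated multiplication:
P^1 =
  A: [2/3, 1/3]
  B: [5/6, 1/6]
P^2 =
  A: [13/18, 5/18]
  B: [25/36, 11/36]
P^3 =
  A: [77/108, 31/108]
  B: [155/216, 61/216]
P^4 =
  A: [463/648, 185/648]
  B: [925/1296, 371/1296]
P^5 =
  A: [2777/3888, 1111/3888]
  B: [5555/7776, 2221/7776]

(P^5)[B -> B] = 2221/7776

Answer: 2221/7776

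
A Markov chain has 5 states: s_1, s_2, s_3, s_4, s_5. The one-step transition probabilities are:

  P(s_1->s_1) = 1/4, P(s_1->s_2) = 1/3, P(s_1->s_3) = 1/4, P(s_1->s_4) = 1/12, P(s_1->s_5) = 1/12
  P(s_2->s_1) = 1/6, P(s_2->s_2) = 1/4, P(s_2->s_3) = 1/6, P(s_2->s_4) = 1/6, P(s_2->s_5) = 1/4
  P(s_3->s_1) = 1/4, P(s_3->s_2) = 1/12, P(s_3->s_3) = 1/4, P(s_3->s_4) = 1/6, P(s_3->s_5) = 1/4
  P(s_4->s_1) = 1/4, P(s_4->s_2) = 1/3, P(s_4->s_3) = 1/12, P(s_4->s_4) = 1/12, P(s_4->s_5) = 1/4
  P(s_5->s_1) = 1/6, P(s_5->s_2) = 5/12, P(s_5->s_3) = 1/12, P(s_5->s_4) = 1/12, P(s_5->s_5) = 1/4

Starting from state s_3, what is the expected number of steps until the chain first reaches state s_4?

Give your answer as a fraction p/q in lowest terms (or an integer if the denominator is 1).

Answer: 17376/2279

Derivation:
Let h_i = expected steps to first reach s_4 from state i.
Boundary: h_s_4 = 0.
First-step equations for the other states:
  h_s_1 = 1 + 1/4*h_s_1 + 1/3*h_s_2 + 1/4*h_s_3 + 1/12*h_s_4 + 1/12*h_s_5
  h_s_2 = 1 + 1/6*h_s_1 + 1/4*h_s_2 + 1/6*h_s_3 + 1/6*h_s_4 + 1/4*h_s_5
  h_s_3 = 1 + 1/4*h_s_1 + 1/12*h_s_2 + 1/4*h_s_3 + 1/6*h_s_4 + 1/4*h_s_5
  h_s_5 = 1 + 1/6*h_s_1 + 5/12*h_s_2 + 1/12*h_s_3 + 1/12*h_s_4 + 1/4*h_s_5

Substituting h_s_4 = 0 and rearranging gives the linear system (I - Q) h = 1:
  [3/4, -1/3, -1/4, -1/12] . (h_s_1, h_s_2, h_s_3, h_s_5) = 1
  [-1/6, 3/4, -1/6, -1/4] . (h_s_1, h_s_2, h_s_3, h_s_5) = 1
  [-1/4, -1/12, 3/4, -1/4] . (h_s_1, h_s_2, h_s_3, h_s_5) = 1
  [-1/6, -5/12, -1/12, 3/4] . (h_s_1, h_s_2, h_s_3, h_s_5) = 1

Solving yields:
  h_s_1 = 432/53
  h_s_2 = 17256/2279
  h_s_3 = 17376/2279
  h_s_5 = 18684/2279

Starting state is s_3, so the expected hitting time is h_s_3 = 17376/2279.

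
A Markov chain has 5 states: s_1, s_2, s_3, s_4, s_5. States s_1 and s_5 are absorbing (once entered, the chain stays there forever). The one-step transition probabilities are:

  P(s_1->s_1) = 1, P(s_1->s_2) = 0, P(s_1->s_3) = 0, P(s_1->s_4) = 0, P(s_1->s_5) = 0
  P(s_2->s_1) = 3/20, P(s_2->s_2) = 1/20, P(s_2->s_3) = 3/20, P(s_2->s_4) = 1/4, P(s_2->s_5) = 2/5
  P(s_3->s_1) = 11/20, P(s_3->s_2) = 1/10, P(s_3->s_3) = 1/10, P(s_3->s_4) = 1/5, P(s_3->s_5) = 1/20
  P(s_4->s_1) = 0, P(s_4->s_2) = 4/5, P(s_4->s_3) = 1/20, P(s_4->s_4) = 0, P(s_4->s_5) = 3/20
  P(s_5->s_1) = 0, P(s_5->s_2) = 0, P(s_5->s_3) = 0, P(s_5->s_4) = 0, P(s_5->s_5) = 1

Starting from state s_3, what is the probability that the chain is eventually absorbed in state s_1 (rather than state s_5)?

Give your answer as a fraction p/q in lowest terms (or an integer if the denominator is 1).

Answer: 1806/2501

Derivation:
Let a_i = P(absorbed in s_1 | start in state i).
Boundary conditions: a_s_1 = 1, a_s_5 = 0.
For each transient state i, a_i = sum_j P(i->j) * a_j:
  a_s_2 = 3/20*a_s_1 + 1/20*a_s_2 + 3/20*a_s_3 + 1/4*a_s_4 + 2/5*a_s_5
  a_s_3 = 11/20*a_s_1 + 1/10*a_s_2 + 1/10*a_s_3 + 1/5*a_s_4 + 1/20*a_s_5
  a_s_4 = 0*a_s_1 + 4/5*a_s_2 + 1/20*a_s_3 + 0*a_s_4 + 3/20*a_s_5

Substituting a_s_1 = 1 and a_s_5 = 0, rearrange to (I - Q) a = r where r[i] = P(i -> s_1):
  [19/20, -3/20, -1/4] . (a_s_2, a_s_3, a_s_4) = 3/20
  [-1/10, 9/10, -1/5] . (a_s_2, a_s_3, a_s_4) = 11/20
  [-4/5, -1/20, 1] . (a_s_2, a_s_3, a_s_4) = 0

Solving yields:
  a_s_2 = 1783/5002
  a_s_3 = 1806/2501
  a_s_4 = 1607/5002

Starting state is s_3, so the absorption probability is a_s_3 = 1806/2501.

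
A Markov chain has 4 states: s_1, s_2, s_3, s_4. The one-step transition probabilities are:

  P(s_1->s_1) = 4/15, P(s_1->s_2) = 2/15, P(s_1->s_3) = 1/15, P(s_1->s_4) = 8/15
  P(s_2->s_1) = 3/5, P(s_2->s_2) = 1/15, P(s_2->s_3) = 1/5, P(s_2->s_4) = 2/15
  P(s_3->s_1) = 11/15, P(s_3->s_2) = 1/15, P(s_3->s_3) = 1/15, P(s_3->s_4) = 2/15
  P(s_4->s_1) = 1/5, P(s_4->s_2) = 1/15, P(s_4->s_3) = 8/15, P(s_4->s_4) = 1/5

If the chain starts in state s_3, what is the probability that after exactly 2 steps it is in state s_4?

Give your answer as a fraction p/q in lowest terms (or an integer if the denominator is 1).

Answer: 98/225

Derivation:
Computing P^2 by repeated multiplication:
P^1 =
  s_1: [4/15, 2/15, 1/15, 8/15]
  s_2: [3/5, 1/15, 1/5, 2/15]
  s_3: [11/15, 1/15, 1/15, 2/15]
  s_4: [1/5, 1/15, 8/15, 1/5]
P^2 =
  s_1: [23/75, 19/225, 1/3, 62/225]
  s_2: [28/75, 8/75, 31/225, 86/225]
  s_3: [14/45, 26/225, 31/225, 98/225]
  s_4: [118/225, 2/25, 38/225, 17/75]

(P^2)[s_3 -> s_4] = 98/225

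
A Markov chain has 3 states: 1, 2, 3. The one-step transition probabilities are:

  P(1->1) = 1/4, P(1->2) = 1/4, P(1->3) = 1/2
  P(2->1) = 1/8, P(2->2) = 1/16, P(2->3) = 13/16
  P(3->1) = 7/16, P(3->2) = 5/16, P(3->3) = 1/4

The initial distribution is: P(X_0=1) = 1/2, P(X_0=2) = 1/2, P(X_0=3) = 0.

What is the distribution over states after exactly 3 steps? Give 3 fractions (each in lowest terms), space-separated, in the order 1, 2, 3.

Answer: 2371/8192 1843/8192 1989/4096

Derivation:
Propagating the distribution step by step (d_{t+1} = d_t * P):
d_0 = (1=1/2, 2=1/2, 3=0)
  d_1[1] = 1/2*1/4 + 1/2*1/8 + 0*7/16 = 3/16
  d_1[2] = 1/2*1/4 + 1/2*1/16 + 0*5/16 = 5/32
  d_1[3] = 1/2*1/2 + 1/2*13/16 + 0*1/4 = 21/32
d_1 = (1=3/16, 2=5/32, 3=21/32)
  d_2[1] = 3/16*1/4 + 5/32*1/8 + 21/32*7/16 = 181/512
  d_2[2] = 3/16*1/4 + 5/32*1/16 + 21/32*5/16 = 67/256
  d_2[3] = 3/16*1/2 + 5/32*13/16 + 21/32*1/4 = 197/512
d_2 = (1=181/512, 2=67/256, 3=197/512)
  d_3[1] = 181/512*1/4 + 67/256*1/8 + 197/512*7/16 = 2371/8192
  d_3[2] = 181/512*1/4 + 67/256*1/16 + 197/512*5/16 = 1843/8192
  d_3[3] = 181/512*1/2 + 67/256*13/16 + 197/512*1/4 = 1989/4096
d_3 = (1=2371/8192, 2=1843/8192, 3=1989/4096)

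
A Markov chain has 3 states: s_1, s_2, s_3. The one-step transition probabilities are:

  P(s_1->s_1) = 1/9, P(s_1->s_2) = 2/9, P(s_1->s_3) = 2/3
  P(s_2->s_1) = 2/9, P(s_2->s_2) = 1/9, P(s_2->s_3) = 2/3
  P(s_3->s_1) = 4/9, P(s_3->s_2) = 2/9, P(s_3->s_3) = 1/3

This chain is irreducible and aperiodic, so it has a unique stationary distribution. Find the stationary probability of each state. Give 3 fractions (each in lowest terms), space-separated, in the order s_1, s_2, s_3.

Answer: 3/10 1/5 1/2

Derivation:
The stationary distribution satisfies pi = pi * P, i.e.:
  pi_s_1 = 1/9*pi_s_1 + 2/9*pi_s_2 + 4/9*pi_s_3
  pi_s_2 = 2/9*pi_s_1 + 1/9*pi_s_2 + 2/9*pi_s_3
  pi_s_3 = 2/3*pi_s_1 + 2/3*pi_s_2 + 1/3*pi_s_3
with normalization: pi_s_1 + pi_s_2 + pi_s_3 = 1.

Using the first 2 balance equations plus normalization, the linear system A*pi = b is:
  [-8/9, 2/9, 4/9] . pi = 0
  [2/9, -8/9, 2/9] . pi = 0
  [1, 1, 1] . pi = 1

Solving yields:
  pi_s_1 = 3/10
  pi_s_2 = 1/5
  pi_s_3 = 1/2

Verification (pi * P):
  3/10*1/9 + 1/5*2/9 + 1/2*4/9 = 3/10 = pi_s_1  (ok)
  3/10*2/9 + 1/5*1/9 + 1/2*2/9 = 1/5 = pi_s_2  (ok)
  3/10*2/3 + 1/5*2/3 + 1/2*1/3 = 1/2 = pi_s_3  (ok)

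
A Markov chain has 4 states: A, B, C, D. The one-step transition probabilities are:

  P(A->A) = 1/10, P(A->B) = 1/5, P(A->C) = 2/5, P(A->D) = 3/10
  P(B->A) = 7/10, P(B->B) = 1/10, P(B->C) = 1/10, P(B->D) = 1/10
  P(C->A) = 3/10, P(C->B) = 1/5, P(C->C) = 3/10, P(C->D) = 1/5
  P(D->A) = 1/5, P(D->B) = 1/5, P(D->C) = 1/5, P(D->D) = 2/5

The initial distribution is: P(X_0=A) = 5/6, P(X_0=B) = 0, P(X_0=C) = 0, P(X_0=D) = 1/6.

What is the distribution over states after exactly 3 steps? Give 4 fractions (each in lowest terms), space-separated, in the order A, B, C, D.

Answer: 563/2000 91/500 271/1000 531/2000

Derivation:
Propagating the distribution step by step (d_{t+1} = d_t * P):
d_0 = (A=5/6, B=0, C=0, D=1/6)
  d_1[A] = 5/6*1/10 + 0*7/10 + 0*3/10 + 1/6*1/5 = 7/60
  d_1[B] = 5/6*1/5 + 0*1/10 + 0*1/5 + 1/6*1/5 = 1/5
  d_1[C] = 5/6*2/5 + 0*1/10 + 0*3/10 + 1/6*1/5 = 11/30
  d_1[D] = 5/6*3/10 + 0*1/10 + 0*1/5 + 1/6*2/5 = 19/60
d_1 = (A=7/60, B=1/5, C=11/30, D=19/60)
  d_2[A] = 7/60*1/10 + 1/5*7/10 + 11/30*3/10 + 19/60*1/5 = 13/40
  d_2[B] = 7/60*1/5 + 1/5*1/10 + 11/30*1/5 + 19/60*1/5 = 9/50
  d_2[C] = 7/60*2/5 + 1/5*1/10 + 11/30*3/10 + 19/60*1/5 = 6/25
  d_2[D] = 7/60*3/10 + 1/5*1/10 + 11/30*1/5 + 19/60*2/5 = 51/200
d_2 = (A=13/40, B=9/50, C=6/25, D=51/200)
  d_3[A] = 13/40*1/10 + 9/50*7/10 + 6/25*3/10 + 51/200*1/5 = 563/2000
  d_3[B] = 13/40*1/5 + 9/50*1/10 + 6/25*1/5 + 51/200*1/5 = 91/500
  d_3[C] = 13/40*2/5 + 9/50*1/10 + 6/25*3/10 + 51/200*1/5 = 271/1000
  d_3[D] = 13/40*3/10 + 9/50*1/10 + 6/25*1/5 + 51/200*2/5 = 531/2000
d_3 = (A=563/2000, B=91/500, C=271/1000, D=531/2000)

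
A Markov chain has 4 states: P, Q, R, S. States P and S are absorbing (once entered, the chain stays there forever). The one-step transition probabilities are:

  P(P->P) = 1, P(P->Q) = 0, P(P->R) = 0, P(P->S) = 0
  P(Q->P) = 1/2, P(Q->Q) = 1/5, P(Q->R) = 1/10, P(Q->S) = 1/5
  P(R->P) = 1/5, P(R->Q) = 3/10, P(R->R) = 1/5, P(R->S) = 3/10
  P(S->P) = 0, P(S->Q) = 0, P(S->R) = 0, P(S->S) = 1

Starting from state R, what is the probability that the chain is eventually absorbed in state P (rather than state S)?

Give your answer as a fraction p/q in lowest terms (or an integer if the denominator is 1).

Let a_i = P(absorbed in P | start in state i).
Boundary conditions: a_P = 1, a_S = 0.
For each transient state i, a_i = sum_j P(i->j) * a_j:
  a_Q = 1/2*a_P + 1/5*a_Q + 1/10*a_R + 1/5*a_S
  a_R = 1/5*a_P + 3/10*a_Q + 1/5*a_R + 3/10*a_S

Substituting a_P = 1 and a_S = 0, rearrange to (I - Q) a = r where r[i] = P(i -> P):
  [4/5, -1/10] . (a_Q, a_R) = 1/2
  [-3/10, 4/5] . (a_Q, a_R) = 1/5

Solving yields:
  a_Q = 42/61
  a_R = 31/61

Starting state is R, so the absorption probability is a_R = 31/61.

Answer: 31/61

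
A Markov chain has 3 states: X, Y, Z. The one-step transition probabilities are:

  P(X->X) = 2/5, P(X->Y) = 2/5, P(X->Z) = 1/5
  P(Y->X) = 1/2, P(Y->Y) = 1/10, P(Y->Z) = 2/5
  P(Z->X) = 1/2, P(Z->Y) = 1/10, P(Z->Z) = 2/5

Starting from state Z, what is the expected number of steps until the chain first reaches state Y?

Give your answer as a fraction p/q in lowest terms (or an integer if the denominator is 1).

Let h_i = expected steps to first reach Y from state i.
Boundary: h_Y = 0.
First-step equations for the other states:
  h_X = 1 + 2/5*h_X + 2/5*h_Y + 1/5*h_Z
  h_Z = 1 + 1/2*h_X + 1/10*h_Y + 2/5*h_Z

Substituting h_Y = 0 and rearranging gives the linear system (I - Q) h = 1:
  [3/5, -1/5] . (h_X, h_Z) = 1
  [-1/2, 3/5] . (h_X, h_Z) = 1

Solving yields:
  h_X = 40/13
  h_Z = 55/13

Starting state is Z, so the expected hitting time is h_Z = 55/13.

Answer: 55/13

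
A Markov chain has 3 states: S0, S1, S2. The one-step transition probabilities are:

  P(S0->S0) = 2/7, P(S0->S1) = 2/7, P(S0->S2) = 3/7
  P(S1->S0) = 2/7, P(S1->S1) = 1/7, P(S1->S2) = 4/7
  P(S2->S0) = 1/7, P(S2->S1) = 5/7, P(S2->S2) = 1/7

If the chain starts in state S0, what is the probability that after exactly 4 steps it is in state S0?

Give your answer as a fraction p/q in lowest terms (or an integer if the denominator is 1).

Answer: 552/2401

Derivation:
Computing P^4 by repeated multiplication:
P^1 =
  S0: [2/7, 2/7, 3/7]
  S1: [2/7, 1/7, 4/7]
  S2: [1/7, 5/7, 1/7]
P^2 =
  S0: [11/49, 3/7, 17/49]
  S1: [10/49, 25/49, 2/7]
  S2: [13/49, 12/49, 24/49]
P^3 =
  S0: [81/343, 128/343, 134/343]
  S1: [12/49, 115/343, 144/343]
  S2: [74/343, 158/343, 111/343]
P^4 =
  S0: [552/2401, 960/2401, 127/343]
  S1: [542/2401, 1003/2401, 856/2401]
  S2: [575/2401, 123/343, 965/2401]

(P^4)[S0 -> S0] = 552/2401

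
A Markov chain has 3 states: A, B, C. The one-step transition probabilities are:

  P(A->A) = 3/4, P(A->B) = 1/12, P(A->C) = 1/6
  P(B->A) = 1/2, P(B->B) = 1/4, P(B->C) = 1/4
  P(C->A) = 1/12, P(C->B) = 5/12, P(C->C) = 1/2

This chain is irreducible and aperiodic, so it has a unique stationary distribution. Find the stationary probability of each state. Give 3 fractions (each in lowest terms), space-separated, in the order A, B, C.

The stationary distribution satisfies pi = pi * P, i.e.:
  pi_A = 3/4*pi_A + 1/2*pi_B + 1/12*pi_C
  pi_B = 1/12*pi_A + 1/4*pi_B + 5/12*pi_C
  pi_C = 1/6*pi_A + 1/4*pi_B + 1/2*pi_C
with normalization: pi_A + pi_B + pi_C = 1.

Using the first 2 balance equations plus normalization, the linear system A*pi = b is:
  [-1/4, 1/2, 1/12] . pi = 0
  [1/12, -3/4, 5/12] . pi = 0
  [1, 1, 1] . pi = 1

Solving yields:
  pi_A = 39/76
  pi_B = 4/19
  pi_C = 21/76

Verification (pi * P):
  39/76*3/4 + 4/19*1/2 + 21/76*1/12 = 39/76 = pi_A  (ok)
  39/76*1/12 + 4/19*1/4 + 21/76*5/12 = 4/19 = pi_B  (ok)
  39/76*1/6 + 4/19*1/4 + 21/76*1/2 = 21/76 = pi_C  (ok)

Answer: 39/76 4/19 21/76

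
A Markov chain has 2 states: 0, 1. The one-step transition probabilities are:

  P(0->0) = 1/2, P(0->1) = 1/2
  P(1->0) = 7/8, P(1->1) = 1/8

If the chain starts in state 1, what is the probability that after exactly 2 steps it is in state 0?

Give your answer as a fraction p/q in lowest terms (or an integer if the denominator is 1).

Answer: 35/64

Derivation:
Computing P^2 by repeated multiplication:
P^1 =
  0: [1/2, 1/2]
  1: [7/8, 1/8]
P^2 =
  0: [11/16, 5/16]
  1: [35/64, 29/64]

(P^2)[1 -> 0] = 35/64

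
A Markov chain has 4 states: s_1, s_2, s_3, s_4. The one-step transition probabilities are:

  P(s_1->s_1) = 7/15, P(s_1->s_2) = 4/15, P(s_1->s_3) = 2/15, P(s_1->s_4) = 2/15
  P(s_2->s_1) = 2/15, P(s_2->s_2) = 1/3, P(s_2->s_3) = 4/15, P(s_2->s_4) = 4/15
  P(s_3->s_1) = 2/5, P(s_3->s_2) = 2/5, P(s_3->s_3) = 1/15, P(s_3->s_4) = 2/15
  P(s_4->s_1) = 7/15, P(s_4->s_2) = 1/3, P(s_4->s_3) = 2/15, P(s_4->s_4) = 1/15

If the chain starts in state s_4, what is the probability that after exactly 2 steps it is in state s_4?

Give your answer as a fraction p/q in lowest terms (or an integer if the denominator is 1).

Computing P^2 by repeated multiplication:
P^1 =
  s_1: [7/15, 4/15, 2/15, 2/15]
  s_2: [2/15, 1/3, 4/15, 4/15]
  s_3: [2/5, 2/5, 1/15, 2/15]
  s_4: [7/15, 1/3, 2/15, 1/15]
P^2 =
  s_1: [83/225, 14/45, 4/25, 4/25]
  s_2: [76/225, 77/225, 4/25, 4/25]
  s_3: [74/225, 14/45, 41/225, 8/45]
  s_4: [26/75, 14/45, 38/225, 13/75]

(P^2)[s_4 -> s_4] = 13/75

Answer: 13/75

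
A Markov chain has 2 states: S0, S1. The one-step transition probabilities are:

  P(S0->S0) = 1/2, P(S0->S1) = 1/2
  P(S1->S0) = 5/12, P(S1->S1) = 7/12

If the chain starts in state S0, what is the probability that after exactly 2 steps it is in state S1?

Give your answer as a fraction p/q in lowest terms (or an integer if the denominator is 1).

Answer: 13/24

Derivation:
Computing P^2 by repeated multiplication:
P^1 =
  S0: [1/2, 1/2]
  S1: [5/12, 7/12]
P^2 =
  S0: [11/24, 13/24]
  S1: [65/144, 79/144]

(P^2)[S0 -> S1] = 13/24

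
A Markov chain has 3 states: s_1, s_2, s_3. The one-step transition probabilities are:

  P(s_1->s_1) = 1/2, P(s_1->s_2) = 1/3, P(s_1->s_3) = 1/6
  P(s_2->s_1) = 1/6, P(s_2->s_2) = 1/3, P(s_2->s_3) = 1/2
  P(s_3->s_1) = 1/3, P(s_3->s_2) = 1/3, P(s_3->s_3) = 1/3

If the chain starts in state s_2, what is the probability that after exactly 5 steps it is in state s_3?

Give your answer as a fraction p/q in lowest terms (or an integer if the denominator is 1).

Computing P^5 by repeated multiplication:
P^1 =
  s_1: [1/2, 1/3, 1/6]
  s_2: [1/6, 1/3, 1/2]
  s_3: [1/3, 1/3, 1/3]
P^2 =
  s_1: [13/36, 1/3, 11/36]
  s_2: [11/36, 1/3, 13/36]
  s_3: [1/3, 1/3, 1/3]
P^3 =
  s_1: [73/216, 1/3, 71/216]
  s_2: [71/216, 1/3, 73/216]
  s_3: [1/3, 1/3, 1/3]
P^4 =
  s_1: [433/1296, 1/3, 431/1296]
  s_2: [431/1296, 1/3, 433/1296]
  s_3: [1/3, 1/3, 1/3]
P^5 =
  s_1: [2593/7776, 1/3, 2591/7776]
  s_2: [2591/7776, 1/3, 2593/7776]
  s_3: [1/3, 1/3, 1/3]

(P^5)[s_2 -> s_3] = 2593/7776

Answer: 2593/7776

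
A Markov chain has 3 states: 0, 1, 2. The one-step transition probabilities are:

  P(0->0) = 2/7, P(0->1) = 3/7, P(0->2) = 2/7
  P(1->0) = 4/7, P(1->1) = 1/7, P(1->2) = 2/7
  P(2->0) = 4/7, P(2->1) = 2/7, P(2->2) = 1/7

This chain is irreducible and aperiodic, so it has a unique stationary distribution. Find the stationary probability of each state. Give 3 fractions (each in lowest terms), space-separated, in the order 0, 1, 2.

The stationary distribution satisfies pi = pi * P, i.e.:
  pi_0 = 2/7*pi_0 + 4/7*pi_1 + 4/7*pi_2
  pi_1 = 3/7*pi_0 + 1/7*pi_1 + 2/7*pi_2
  pi_2 = 2/7*pi_0 + 2/7*pi_1 + 1/7*pi_2
with normalization: pi_0 + pi_1 + pi_2 = 1.

Using the first 2 balance equations plus normalization, the linear system A*pi = b is:
  [-5/7, 4/7, 4/7] . pi = 0
  [3/7, -6/7, 2/7] . pi = 0
  [1, 1, 1] . pi = 1

Solving yields:
  pi_0 = 4/9
  pi_1 = 11/36
  pi_2 = 1/4

Verification (pi * P):
  4/9*2/7 + 11/36*4/7 + 1/4*4/7 = 4/9 = pi_0  (ok)
  4/9*3/7 + 11/36*1/7 + 1/4*2/7 = 11/36 = pi_1  (ok)
  4/9*2/7 + 11/36*2/7 + 1/4*1/7 = 1/4 = pi_2  (ok)

Answer: 4/9 11/36 1/4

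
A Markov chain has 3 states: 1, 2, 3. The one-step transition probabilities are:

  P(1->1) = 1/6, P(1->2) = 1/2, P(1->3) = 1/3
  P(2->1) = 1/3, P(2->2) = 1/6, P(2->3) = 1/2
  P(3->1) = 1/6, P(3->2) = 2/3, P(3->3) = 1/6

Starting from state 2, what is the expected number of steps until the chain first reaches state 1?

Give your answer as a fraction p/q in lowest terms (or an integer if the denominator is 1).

Answer: 48/13

Derivation:
Let h_i = expected steps to first reach 1 from state i.
Boundary: h_1 = 0.
First-step equations for the other states:
  h_2 = 1 + 1/3*h_1 + 1/6*h_2 + 1/2*h_3
  h_3 = 1 + 1/6*h_1 + 2/3*h_2 + 1/6*h_3

Substituting h_1 = 0 and rearranging gives the linear system (I - Q) h = 1:
  [5/6, -1/2] . (h_2, h_3) = 1
  [-2/3, 5/6] . (h_2, h_3) = 1

Solving yields:
  h_2 = 48/13
  h_3 = 54/13

Starting state is 2, so the expected hitting time is h_2 = 48/13.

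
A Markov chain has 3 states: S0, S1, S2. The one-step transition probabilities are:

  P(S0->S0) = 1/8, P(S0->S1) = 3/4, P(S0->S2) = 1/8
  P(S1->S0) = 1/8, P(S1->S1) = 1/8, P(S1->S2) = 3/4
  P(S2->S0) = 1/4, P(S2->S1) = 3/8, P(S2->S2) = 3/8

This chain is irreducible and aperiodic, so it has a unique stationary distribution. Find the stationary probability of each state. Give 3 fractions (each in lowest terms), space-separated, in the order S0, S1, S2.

Answer: 17/93 11/31 43/93

Derivation:
The stationary distribution satisfies pi = pi * P, i.e.:
  pi_S0 = 1/8*pi_S0 + 1/8*pi_S1 + 1/4*pi_S2
  pi_S1 = 3/4*pi_S0 + 1/8*pi_S1 + 3/8*pi_S2
  pi_S2 = 1/8*pi_S0 + 3/4*pi_S1 + 3/8*pi_S2
with normalization: pi_S0 + pi_S1 + pi_S2 = 1.

Using the first 2 balance equations plus normalization, the linear system A*pi = b is:
  [-7/8, 1/8, 1/4] . pi = 0
  [3/4, -7/8, 3/8] . pi = 0
  [1, 1, 1] . pi = 1

Solving yields:
  pi_S0 = 17/93
  pi_S1 = 11/31
  pi_S2 = 43/93

Verification (pi * P):
  17/93*1/8 + 11/31*1/8 + 43/93*1/4 = 17/93 = pi_S0  (ok)
  17/93*3/4 + 11/31*1/8 + 43/93*3/8 = 11/31 = pi_S1  (ok)
  17/93*1/8 + 11/31*3/4 + 43/93*3/8 = 43/93 = pi_S2  (ok)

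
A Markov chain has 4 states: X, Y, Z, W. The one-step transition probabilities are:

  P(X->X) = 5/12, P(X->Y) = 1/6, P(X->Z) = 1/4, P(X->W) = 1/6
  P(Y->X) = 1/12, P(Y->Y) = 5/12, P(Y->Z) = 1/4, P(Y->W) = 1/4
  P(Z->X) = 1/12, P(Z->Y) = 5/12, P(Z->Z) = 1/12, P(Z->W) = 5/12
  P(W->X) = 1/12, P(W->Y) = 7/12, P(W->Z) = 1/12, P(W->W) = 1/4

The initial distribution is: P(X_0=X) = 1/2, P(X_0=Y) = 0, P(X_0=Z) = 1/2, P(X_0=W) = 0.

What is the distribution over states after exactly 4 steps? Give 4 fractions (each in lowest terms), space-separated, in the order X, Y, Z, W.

Propagating the distribution step by step (d_{t+1} = d_t * P):
d_0 = (X=1/2, Y=0, Z=1/2, W=0)
  d_1[X] = 1/2*5/12 + 0*1/12 + 1/2*1/12 + 0*1/12 = 1/4
  d_1[Y] = 1/2*1/6 + 0*5/12 + 1/2*5/12 + 0*7/12 = 7/24
  d_1[Z] = 1/2*1/4 + 0*1/4 + 1/2*1/12 + 0*1/12 = 1/6
  d_1[W] = 1/2*1/6 + 0*1/4 + 1/2*5/12 + 0*1/4 = 7/24
d_1 = (X=1/4, Y=7/24, Z=1/6, W=7/24)
  d_2[X] = 1/4*5/12 + 7/24*1/12 + 1/6*1/12 + 7/24*1/12 = 1/6
  d_2[Y] = 1/4*1/6 + 7/24*5/12 + 1/6*5/12 + 7/24*7/12 = 29/72
  d_2[Z] = 1/4*1/4 + 7/24*1/4 + 1/6*1/12 + 7/24*1/12 = 25/144
  d_2[W] = 1/4*1/6 + 7/24*1/4 + 1/6*5/12 + 7/24*1/4 = 37/144
d_2 = (X=1/6, Y=29/72, Z=25/144, W=37/144)
  d_3[X] = 1/6*5/12 + 29/72*1/12 + 25/144*1/12 + 37/144*1/12 = 5/36
  d_3[Y] = 1/6*1/6 + 29/72*5/12 + 25/144*5/12 + 37/144*7/12 = 361/864
  d_3[Z] = 1/6*1/4 + 29/72*1/4 + 25/144*1/12 + 37/144*1/12 = 77/432
  d_3[W] = 1/6*1/6 + 29/72*1/4 + 25/144*5/12 + 37/144*1/4 = 229/864
d_3 = (X=5/36, Y=361/864, Z=77/432, W=229/864)
  d_4[X] = 5/36*5/12 + 361/864*1/12 + 77/432*1/12 + 229/864*1/12 = 7/54
  d_4[Y] = 5/36*1/6 + 361/864*5/12 + 77/432*5/12 + 229/864*7/12 = 2209/5184
  d_4[Z] = 5/36*1/4 + 361/864*1/4 + 77/432*1/12 + 229/864*1/12 = 913/5184
  d_4[W] = 5/36*1/6 + 361/864*1/4 + 77/432*5/12 + 229/864*1/4 = 695/2592
d_4 = (X=7/54, Y=2209/5184, Z=913/5184, W=695/2592)

Answer: 7/54 2209/5184 913/5184 695/2592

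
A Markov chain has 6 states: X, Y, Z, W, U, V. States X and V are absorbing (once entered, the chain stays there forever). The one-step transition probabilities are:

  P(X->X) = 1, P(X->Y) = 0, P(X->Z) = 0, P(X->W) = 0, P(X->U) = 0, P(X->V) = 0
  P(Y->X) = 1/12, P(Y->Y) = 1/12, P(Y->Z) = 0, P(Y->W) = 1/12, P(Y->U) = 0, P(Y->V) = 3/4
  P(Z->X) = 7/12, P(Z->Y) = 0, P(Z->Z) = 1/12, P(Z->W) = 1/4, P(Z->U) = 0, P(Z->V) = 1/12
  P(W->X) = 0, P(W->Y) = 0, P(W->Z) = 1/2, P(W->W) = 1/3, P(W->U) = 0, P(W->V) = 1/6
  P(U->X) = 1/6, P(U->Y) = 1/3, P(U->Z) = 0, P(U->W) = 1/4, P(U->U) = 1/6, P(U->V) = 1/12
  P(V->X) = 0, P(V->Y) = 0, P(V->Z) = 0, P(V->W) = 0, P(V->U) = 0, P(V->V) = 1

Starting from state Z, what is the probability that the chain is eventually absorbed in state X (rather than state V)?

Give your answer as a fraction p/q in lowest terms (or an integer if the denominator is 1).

Answer: 4/5

Derivation:
Let a_i = P(absorbed in X | start in state i).
Boundary conditions: a_X = 1, a_V = 0.
For each transient state i, a_i = sum_j P(i->j) * a_j:
  a_Y = 1/12*a_X + 1/12*a_Y + 0*a_Z + 1/12*a_W + 0*a_U + 3/4*a_V
  a_Z = 7/12*a_X + 0*a_Y + 1/12*a_Z + 1/4*a_W + 0*a_U + 1/12*a_V
  a_W = 0*a_X + 0*a_Y + 1/2*a_Z + 1/3*a_W + 0*a_U + 1/6*a_V
  a_U = 1/6*a_X + 1/3*a_Y + 0*a_Z + 1/4*a_W + 1/6*a_U + 1/12*a_V

Substituting a_X = 1 and a_V = 0, rearrange to (I - Q) a = r where r[i] = P(i -> X):
  [11/12, 0, -1/12, 0] . (a_Y, a_Z, a_W, a_U) = 1/12
  [0, 11/12, -1/4, 0] . (a_Y, a_Z, a_W, a_U) = 7/12
  [0, -1/2, 2/3, 0] . (a_Y, a_Z, a_W, a_U) = 0
  [-1/3, 0, -1/4, 5/6] . (a_Y, a_Z, a_W, a_U) = 1/6

Solving yields:
  a_Y = 8/55
  a_Z = 4/5
  a_W = 3/5
  a_U = 241/550

Starting state is Z, so the absorption probability is a_Z = 4/5.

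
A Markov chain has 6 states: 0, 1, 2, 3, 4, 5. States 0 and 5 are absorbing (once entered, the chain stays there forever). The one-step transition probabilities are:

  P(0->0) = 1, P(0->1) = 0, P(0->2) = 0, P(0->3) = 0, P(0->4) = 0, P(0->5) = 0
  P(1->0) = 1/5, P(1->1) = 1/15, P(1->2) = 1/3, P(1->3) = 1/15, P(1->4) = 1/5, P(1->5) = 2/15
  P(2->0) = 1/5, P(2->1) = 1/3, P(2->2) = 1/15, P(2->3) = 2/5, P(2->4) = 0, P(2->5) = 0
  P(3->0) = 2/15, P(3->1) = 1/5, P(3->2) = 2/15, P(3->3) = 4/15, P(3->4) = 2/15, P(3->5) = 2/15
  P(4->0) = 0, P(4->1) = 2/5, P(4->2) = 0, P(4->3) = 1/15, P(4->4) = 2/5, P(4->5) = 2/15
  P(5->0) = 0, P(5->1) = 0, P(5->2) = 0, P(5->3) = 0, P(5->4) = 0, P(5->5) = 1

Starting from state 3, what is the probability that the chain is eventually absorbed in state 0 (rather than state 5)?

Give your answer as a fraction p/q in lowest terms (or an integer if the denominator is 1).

Answer: 635/1173

Derivation:
Let a_i = P(absorbed in 0 | start in state i).
Boundary conditions: a_0 = 1, a_5 = 0.
For each transient state i, a_i = sum_j P(i->j) * a_j:
  a_1 = 1/5*a_0 + 1/15*a_1 + 1/3*a_2 + 1/15*a_3 + 1/5*a_4 + 2/15*a_5
  a_2 = 1/5*a_0 + 1/3*a_1 + 1/15*a_2 + 2/5*a_3 + 0*a_4 + 0*a_5
  a_3 = 2/15*a_0 + 1/5*a_1 + 2/15*a_2 + 4/15*a_3 + 2/15*a_4 + 2/15*a_5
  a_4 = 0*a_0 + 2/5*a_1 + 0*a_2 + 1/15*a_3 + 2/5*a_4 + 2/15*a_5

Substituting a_0 = 1 and a_5 = 0, rearrange to (I - Q) a = r where r[i] = P(i -> 0):
  [14/15, -1/3, -1/15, -1/5] . (a_1, a_2, a_3, a_4) = 1/5
  [-1/3, 14/15, -2/5, 0] . (a_1, a_2, a_3, a_4) = 1/5
  [-1/5, -2/15, 11/15, -2/15] . (a_1, a_2, a_3, a_4) = 2/15
  [-2/5, 0, -1/15, 3/5] . (a_1, a_2, a_3, a_4) = 0

Solving yields:
  a_1 = 2051/3519
  a_2 = 2303/3519
  a_3 = 635/1173
  a_4 = 1579/3519

Starting state is 3, so the absorption probability is a_3 = 635/1173.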